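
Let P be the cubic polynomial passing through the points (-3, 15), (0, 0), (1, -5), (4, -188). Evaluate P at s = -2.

-2

Write P(s) = as^3 + bs^2 + cs + d. Substituting each data point gives a linear system:
  -27a + 9b - 3c + d = 15
  d = 0
  a + b + c + d = -5
  64a + 16b + 4c + d = -188
Solving the system yields a = -2, b = -4, c = 1, d = 0.
So P(s) = -2s^3 - 4s^2 + s.
Then P(-2) = -2.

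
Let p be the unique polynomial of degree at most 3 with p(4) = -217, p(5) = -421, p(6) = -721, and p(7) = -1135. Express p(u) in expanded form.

Write p(u) = au^3 + bu^2 + cu + d. Substituting each data point gives a linear system:
  64a + 16b + 4c + d = -217
  125a + 25b + 5c + d = -421
  216a + 36b + 6c + d = -721
  343a + 49b + 7c + d = -1135
Solving the system yields a = -3, b = -3, c = 6, d = -1.
So p(u) = -3u³ - 3u² + 6u - 1.
Check: p(5) = -421. ✓

p(u) = -3u^3 - 3u^2 + 6u - 1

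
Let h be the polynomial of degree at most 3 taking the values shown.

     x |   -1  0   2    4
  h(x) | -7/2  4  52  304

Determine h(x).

h(x) = 4x^3 + (3/2)x^2 + 5x + 4

Using the Lagrange interpolation formula with nodes -1, 0, 2, 4:
  L_0(x) = x(x - 2)(x - 4) / -15
  L_1(x) = (x + 1)(x - 2)(x - 4) / 8
  L_2(x) = (x + 1)x(x - 4) / -12
  L_3(x) = (x + 1)x(x - 2) / 40
Then h(x) = -7/2·L_0(x) + 4·L_1(x) + 52·L_2(x) + 304·L_3(x).
Expanding and collecting terms gives h(x) = 4x^3 + (3/2)x^2 + 5x + 4.
Check: h(4) = 304. ✓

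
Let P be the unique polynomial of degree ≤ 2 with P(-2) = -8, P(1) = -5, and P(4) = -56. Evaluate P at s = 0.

0

Using the Lagrange interpolation formula with nodes -2, 1, 4:
  L_0(s) = (s - 1)(s - 4) / 18
  L_1(s) = (s + 2)(s - 4) / -9
  L_2(s) = (s + 2)(s - 1) / 18
Then P(s) = -8·L_0(s) - 5·L_1(s) - 56·L_2(s).
Expanding and collecting terms gives P(s) = -3s^2 - 2s.
Evaluating at s = 0: P(0) = 0.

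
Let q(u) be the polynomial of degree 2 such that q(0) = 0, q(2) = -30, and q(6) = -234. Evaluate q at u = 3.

-63

Write q(u) = au^2 + bu + c. Substituting each data point gives a linear system:
  c = 0
  4a + 2b + c = -30
  36a + 6b + c = -234
Solving the system yields a = -6, b = -3, c = 0.
So q(u) = -6u^2 - 3u.
Then q(3) = -63.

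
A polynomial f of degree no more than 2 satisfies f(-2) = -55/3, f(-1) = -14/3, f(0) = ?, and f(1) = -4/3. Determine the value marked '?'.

On equispaced nodes a degree-2 polynomial has vanishing third forward difference, so
  - f(-2) + 3·f(-1) - 3·f(0) + f(1) = 0.
Substituting the known values and solving for f(0):
  -3·f(0) = -3
  f(0) = 1.

1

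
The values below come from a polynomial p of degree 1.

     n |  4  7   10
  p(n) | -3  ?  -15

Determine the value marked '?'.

The 2 known points determine the degree-1 polynomial uniquely.
Write p(n) = an + b. Substituting each data point gives a linear system:
  4a + b = -3
  10a + b = -15
Solving the system yields a = -2, b = 5.
So p(n) = -2n + 5.
Then p(7) = -9.

-9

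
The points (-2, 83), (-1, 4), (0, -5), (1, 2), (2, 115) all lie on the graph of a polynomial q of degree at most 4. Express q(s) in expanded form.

Write q(s) = as^4 + bs^3 + cs^2 + ds + e. Substituting each data point gives a linear system:
  16a - 8b + 4c - 2d + e = 83
  a - b + c - d + e = 4
  e = -5
  a + b + c + d + e = 2
  16a + 8b + 4c + 2d + e = 115
Solving the system yields a = 6, b = 3, c = 2, d = -4, e = -5.
So q(s) = 6s^4 + 3s^3 + 2s^2 - 4s - 5.
Check: q(2) = 115. ✓

q(s) = 6s^4 + 3s^3 + 2s^2 - 4s - 5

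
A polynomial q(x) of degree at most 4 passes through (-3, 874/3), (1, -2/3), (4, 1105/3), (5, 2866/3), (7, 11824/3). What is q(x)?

q(x) = 2x^4 - 3x^3 + 4x^2 - 4x + 1/3

Using the Lagrange interpolation formula with nodes -3, 1, 4, 5, 7:
  L_0(x) = (x - 1)(x - 4)(x - 5)(x - 7) / 2240
  L_1(x) = (x + 3)(x - 4)(x - 5)(x - 7) / -288
  L_2(x) = (x + 3)(x - 1)(x - 5)(x - 7) / 63
  L_3(x) = (x + 3)(x - 1)(x - 4)(x - 7) / -64
  L_4(x) = (x + 3)(x - 1)(x - 4)(x - 5) / 360
Then q(x) = 874/3·L_0(x) - 2/3·L_1(x) + 1105/3·L_2(x) + 2866/3·L_3(x) + 11824/3·L_4(x).
Expanding and collecting terms gives q(x) = 2x^4 - 3x^3 + 4x^2 - 4x + 1/3.
Check: q(7) = 11824/3. ✓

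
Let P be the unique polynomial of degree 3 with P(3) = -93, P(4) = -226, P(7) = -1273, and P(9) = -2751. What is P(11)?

Write P(u) = au^3 + bu^2 + cu + d. Substituting each data point gives a linear system:
  27a + 9b + 3c + d = -93
  64a + 16b + 4c + d = -226
  343a + 49b + 7c + d = -1273
  729a + 81b + 9c + d = -2751
Solving the system yields a = -4, b = 2, c = 1, d = -6.
So P(u) = -4u³ + 2u² + u - 6.
Then P(11) = -5077.

-5077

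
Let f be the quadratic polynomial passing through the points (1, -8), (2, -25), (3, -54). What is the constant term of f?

Write f(s) = as^2 + bs + c. Substituting each data point gives a linear system:
  a + b + c = -8
  4a + 2b + c = -25
  9a + 3b + c = -54
Solving the system yields a = -6, b = 1, c = -3.
So f(s) = -6s^2 + s - 3.
The constant term is -3.

-3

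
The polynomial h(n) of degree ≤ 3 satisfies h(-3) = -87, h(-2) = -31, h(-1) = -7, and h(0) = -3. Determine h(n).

Write h(n) = an^3 + bn^2 + cn + d. Substituting each data point gives a linear system:
  -27a + 9b - 3c + d = -87
  -8a + 4b - 2c + d = -31
  -a + b - c + d = -7
  d = -3
Solving the system yields a = 2, b = -4, c = -2, d = -3.
So h(n) = 2n³ - 4n² - 2n - 3.
Check: h(-1) = -7. ✓

h(n) = 2n^3 - 4n^2 - 2n - 3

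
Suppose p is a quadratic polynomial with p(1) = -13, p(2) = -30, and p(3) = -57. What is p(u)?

p(u) = -5u^2 - 2u - 6

Write p(u) = au^2 + bu + c. Substituting each data point gives a linear system:
  a + b + c = -13
  4a + 2b + c = -30
  9a + 3b + c = -57
Solving the system yields a = -5, b = -2, c = -6.
So p(u) = -5u^2 - 2u - 6.
Check: p(3) = -57. ✓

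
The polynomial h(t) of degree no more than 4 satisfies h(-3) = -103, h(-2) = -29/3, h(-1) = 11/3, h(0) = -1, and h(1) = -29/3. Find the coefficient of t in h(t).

-5

Write h(t) = at^4 + bt^3 + ct^2 + dt + e. Substituting each data point gives a linear system:
  81a - 27b + 9c - 3d + e = -103
  16a - 8b + 4c - 2d + e = -29/3
  a - b + c - d + e = 11/3
  e = -1
  a + b + c + d + e = -29/3
Solving the system yields a = -2, b = -5/3, c = 0, d = -5, e = -1.
So h(t) = -2t^4 - (5/3)t^3 - 5t - 1.
The coefficient of t is -5.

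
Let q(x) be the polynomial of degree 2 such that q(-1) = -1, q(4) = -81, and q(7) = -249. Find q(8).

Write q(x) = ax^2 + bx + c. Substituting each data point gives a linear system:
  a - b + c = -1
  16a + 4b + c = -81
  49a + 7b + c = -249
Solving the system yields a = -5, b = -1, c = 3.
So q(x) = -5x^2 - x + 3.
Then q(8) = -325.

-325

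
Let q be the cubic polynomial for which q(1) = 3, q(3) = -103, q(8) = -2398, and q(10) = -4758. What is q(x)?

Write q(x) = ax^3 + bx^2 + cx + d. Substituting each data point gives a linear system:
  a + b + c + d = 3
  27a + 9b + 3c + d = -103
  512a + 64b + 8c + d = -2398
  1000a + 100b + 10c + d = -4758
Solving the system yields a = -5, b = 2, c = 4, d = 2.
So q(x) = -5x³ + 2x² + 4x + 2.
Check: q(8) = -2398. ✓

q(x) = -5x^3 + 2x^2 + 4x + 2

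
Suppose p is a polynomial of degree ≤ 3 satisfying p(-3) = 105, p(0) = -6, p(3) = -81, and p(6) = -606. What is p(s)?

p(s) = -3s^3 + 2s^2 - 4s - 6

Using the Lagrange interpolation formula with nodes -3, 0, 3, 6:
  L_0(s) = s(s - 3)(s - 6) / -162
  L_1(s) = (s + 3)(s - 3)(s - 6) / 54
  L_2(s) = (s + 3)s(s - 6) / -54
  L_3(s) = (s + 3)s(s - 3) / 162
Then p(s) = 105·L_0(s) - 6·L_1(s) - 81·L_2(s) - 606·L_3(s).
Expanding and collecting terms gives p(s) = -3s^3 + 2s^2 - 4s - 6.
Check: p(0) = -6. ✓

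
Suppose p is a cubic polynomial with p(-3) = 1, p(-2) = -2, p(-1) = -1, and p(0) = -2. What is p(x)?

Using the Lagrange interpolation formula with nodes -3, -2, -1, 0:
  L_0(x) = (x + 2)(x + 1)x / -6
  L_1(x) = (x + 3)(x + 1)x / 2
  L_2(x) = (x + 3)(x + 2)x / -2
  L_3(x) = (x + 3)(x + 2)(x + 1) / 6
Then p(x) = 1·L_0(x) - 2·L_1(x) - 1·L_2(x) - 2·L_3(x).
Expanding and collecting terms gives p(x) = -x³ - 4x² - 4x - 2.
Check: p(-3) = 1. ✓

p(x) = -x^3 - 4x^2 - 4x - 2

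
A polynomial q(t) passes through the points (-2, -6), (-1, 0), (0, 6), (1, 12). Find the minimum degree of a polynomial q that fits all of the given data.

1

Forward differences of the values at t = -2, -1, 0, 1:
  q  : -6  0  6  12
  Δ  : 6  6  6
  Δ^2: 0  0
  Δ^3: 0
The first differences are constant (6) and nonzero, while all higher differences vanish, so the minimal degree is 1.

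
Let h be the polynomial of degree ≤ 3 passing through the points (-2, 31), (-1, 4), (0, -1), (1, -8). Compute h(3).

-124

Forward differences of the values at s = -2, -1, 0, 1:
  h  : 31  4  -1  -8
  Δ  : -27  -5  -7
  Δ^2: 22  -2
  Δ^3: -24
The third differences are constant, confirming degree 3.
Interpolating (Newton forward form) and evaluating at s = 3 gives h(3) = -124.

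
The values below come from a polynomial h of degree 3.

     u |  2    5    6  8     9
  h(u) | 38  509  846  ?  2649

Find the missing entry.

The 4 known points determine the degree-3 polynomial uniquely.
Write h(u) = au^3 + bu^2 + cu + d. Substituting each data point gives a linear system:
  8a + 4b + 2c + d = 38
  125a + 25b + 5c + d = 509
  216a + 36b + 6c + d = 846
  729a + 81b + 9c + d = 2649
Solving the system yields a = 3, b = 6, c = -2, d = -6.
So h(u) = 3u³ + 6u² - 2u - 6.
Then h(8) = 1898.

1898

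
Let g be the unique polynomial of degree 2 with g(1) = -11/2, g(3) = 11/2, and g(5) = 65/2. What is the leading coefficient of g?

2

Write g(n) = an^2 + bn + c. Substituting each data point gives a linear system:
  a + b + c = -11/2
  9a + 3b + c = 11/2
  25a + 5b + c = 65/2
Solving the system yields a = 2, b = -5/2, c = -5.
So g(n) = 2n^2 - (5/2)n - 5.
The leading coefficient is 2.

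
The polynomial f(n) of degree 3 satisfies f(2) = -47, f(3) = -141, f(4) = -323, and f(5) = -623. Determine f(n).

Using the Lagrange interpolation formula with nodes 2, 3, 4, 5:
  L_0(n) = (n - 3)(n - 4)(n - 5) / -6
  L_1(n) = (n - 2)(n - 4)(n - 5) / 2
  L_2(n) = (n - 2)(n - 3)(n - 5) / -2
  L_3(n) = (n - 2)(n - 3)(n - 4) / 6
Then f(n) = -47·L_0(n) - 141·L_1(n) - 323·L_2(n) - 623·L_3(n).
Expanding and collecting terms gives f(n) = -5n³ + n² - 4n - 3.
Check: f(2) = -47. ✓

f(n) = -5n^3 + n^2 - 4n - 3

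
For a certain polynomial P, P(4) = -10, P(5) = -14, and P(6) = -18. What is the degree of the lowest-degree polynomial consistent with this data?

Forward differences of the values at x = 4, 5, 6:
  P  : -10  -14  -18
  Δ  : -4  -4
  Δ^2: 0
The first differences are constant (-4) and nonzero, while all higher differences vanish, so the minimal degree is 1.

1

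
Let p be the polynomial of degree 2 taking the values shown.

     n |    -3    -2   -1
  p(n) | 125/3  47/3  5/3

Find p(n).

Using the Lagrange interpolation formula with nodes -3, -2, -1:
  L_0(n) = (n + 2)(n + 1) / 2
  L_1(n) = (n + 3)(n + 1) / -1
  L_2(n) = (n + 3)(n + 2) / 2
Then p(n) = 125/3·L_0(n) + 47/3·L_1(n) + 5/3·L_2(n).
Expanding and collecting terms gives p(n) = 6n² + 4n - 1/3.
Check: p(-1) = 5/3. ✓

p(n) = 6n^2 + 4n - 1/3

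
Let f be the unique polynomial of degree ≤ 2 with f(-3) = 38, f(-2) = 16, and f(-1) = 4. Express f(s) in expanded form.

f(s) = 5s^2 + 3s + 2

Write f(s) = as^2 + bs + c. Substituting each data point gives a linear system:
  9a - 3b + c = 38
  4a - 2b + c = 16
  a - b + c = 4
Solving the system yields a = 5, b = 3, c = 2.
So f(s) = 5s² + 3s + 2.
Check: f(-3) = 38. ✓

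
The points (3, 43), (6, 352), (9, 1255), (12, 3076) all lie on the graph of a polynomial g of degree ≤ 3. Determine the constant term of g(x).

4

Write g(x) = ax^3 + bx^2 + cx + d. Substituting each data point gives a linear system:
  27a + 9b + 3c + d = 43
  216a + 36b + 6c + d = 352
  729a + 81b + 9c + d = 1255
  1728a + 144b + 12c + d = 3076
Solving the system yields a = 2, b = -3, c = 4, d = 4.
So g(x) = 2x^3 - 3x^2 + 4x + 4.
The constant term is 4.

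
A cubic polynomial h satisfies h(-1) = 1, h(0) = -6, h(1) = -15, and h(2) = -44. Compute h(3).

-111

Forward differences of the values at u = -1, 0, 1, 2:
  h  : 1  -6  -15  -44
  Δ  : -7  -9  -29
  Δ^2: -2  -20
  Δ^3: -18
The third differences are constant, confirming degree 3.
Interpolating (Newton forward form) and evaluating at u = 3 gives h(3) = -111.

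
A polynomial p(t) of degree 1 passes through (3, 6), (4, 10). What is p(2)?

Using the Lagrange interpolation formula with nodes 3, 4:
  L_0(t) = (t - 4) / -1
  L_1(t) = (t - 3) / 1
Then p(t) = 6·L_0(t) + 10·L_1(t).
Expanding and collecting terms gives p(t) = 4t - 6.
Evaluating at t = 2: p(2) = 2.

2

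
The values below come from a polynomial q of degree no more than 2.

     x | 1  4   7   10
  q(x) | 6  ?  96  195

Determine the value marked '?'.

The 3 known points determine the degree-2 polynomial uniquely.
Write q(x) = ax^2 + bx + c. Substituting each data point gives a linear system:
  a + b + c = 6
  49a + 7b + c = 96
  100a + 10b + c = 195
Solving the system yields a = 2, b = -1, c = 5.
So q(x) = 2x^2 - x + 5.
Then q(4) = 33.

33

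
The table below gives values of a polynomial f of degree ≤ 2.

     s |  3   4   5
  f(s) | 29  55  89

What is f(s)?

Write f(s) = as^2 + bs + c. Substituting each data point gives a linear system:
  9a + 3b + c = 29
  16a + 4b + c = 55
  25a + 5b + c = 89
Solving the system yields a = 4, b = -2, c = -1.
So f(s) = 4s^2 - 2s - 1.
Check: f(4) = 55. ✓

f(s) = 4s^2 - 2s - 1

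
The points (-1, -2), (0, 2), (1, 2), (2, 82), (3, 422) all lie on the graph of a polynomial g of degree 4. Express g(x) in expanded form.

Write g(x) = ax^4 + bx^3 + cx^2 + dx + e. Substituting each data point gives a linear system:
  a - b + c - d + e = -2
  e = 2
  a + b + c + d + e = 2
  16a + 8b + 4c + 2d + e = 82
  81a + 27b + 9c + 3d + e = 422
Solving the system yields a = 4, b = 6, c = -6, d = -4, e = 2.
So g(x) = 4x^4 + 6x^3 - 6x^2 - 4x + 2.
Check: g(0) = 2. ✓

g(x) = 4x^4 + 6x^3 - 6x^2 - 4x + 2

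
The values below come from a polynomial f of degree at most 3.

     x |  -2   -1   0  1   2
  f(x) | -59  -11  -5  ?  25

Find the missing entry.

-5

The 4 known points determine the degree-3 polynomial uniquely.
Write f(x) = ax^3 + bx^2 + cx + d. Substituting each data point gives a linear system:
  -8a + 4b - 2c + d = -59
  -a + b - c + d = -11
  d = -5
  8a + 4b + 2c + d = 25
Solving the system yields a = 6, b = -3, c = -3, d = -5.
So f(x) = 6x³ - 3x² - 3x - 5.
Then f(1) = -5.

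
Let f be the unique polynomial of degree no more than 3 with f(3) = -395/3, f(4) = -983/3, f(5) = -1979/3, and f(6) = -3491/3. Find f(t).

Using the Lagrange interpolation formula with nodes 3, 4, 5, 6:
  L_0(t) = (t - 4)(t - 5)(t - 6) / -6
  L_1(t) = (t - 3)(t - 5)(t - 6) / 2
  L_2(t) = (t - 3)(t - 4)(t - 6) / -2
  L_3(t) = (t - 3)(t - 4)(t - 5) / 6
Then f(t) = -395/3·L_0(t) - 983/3·L_1(t) - 1979/3·L_2(t) - 3491/3·L_3(t).
Expanding and collecting terms gives f(t) = -6t³ + 4t² - 2t + 1/3.
Check: f(4) = -983/3. ✓

f(t) = -6t^3 + 4t^2 - 2t + 1/3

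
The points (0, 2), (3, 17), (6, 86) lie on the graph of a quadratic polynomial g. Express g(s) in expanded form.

Write g(s) = as^2 + bs + c. Substituting each data point gives a linear system:
  c = 2
  9a + 3b + c = 17
  36a + 6b + c = 86
Solving the system yields a = 3, b = -4, c = 2.
So g(s) = 3s^2 - 4s + 2.
Check: g(6) = 86. ✓

g(s) = 3s^2 - 4s + 2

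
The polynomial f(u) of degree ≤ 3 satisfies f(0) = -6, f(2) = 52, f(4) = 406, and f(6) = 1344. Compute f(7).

2122

Write f(u) = au^3 + bu^2 + cu + d. Substituting each data point gives a linear system:
  d = -6
  8a + 4b + 2c + d = 52
  64a + 16b + 4c + d = 406
  216a + 36b + 6c + d = 1344
Solving the system yields a = 6, b = 1, c = 3, d = -6.
So f(u) = 6u³ + u² + 3u - 6.
Then f(7) = 2122.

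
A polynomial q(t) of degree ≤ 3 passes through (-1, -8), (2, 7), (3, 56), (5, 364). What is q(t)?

q(t) = 4t^3 - 5t^2 - 2t - 1

Write q(t) = at^3 + bt^2 + ct + d. Substituting each data point gives a linear system:
  -a + b - c + d = -8
  8a + 4b + 2c + d = 7
  27a + 9b + 3c + d = 56
  125a + 25b + 5c + d = 364
Solving the system yields a = 4, b = -5, c = -2, d = -1.
So q(t) = 4t³ - 5t² - 2t - 1.
Check: q(5) = 364. ✓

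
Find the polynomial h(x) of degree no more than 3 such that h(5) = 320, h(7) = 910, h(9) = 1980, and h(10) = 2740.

h(x) = 3x^3 - 3x^2 + 4x

Using the Lagrange interpolation formula with nodes 5, 7, 9, 10:
  L_0(x) = (x - 7)(x - 9)(x - 10) / -40
  L_1(x) = (x - 5)(x - 9)(x - 10) / 12
  L_2(x) = (x - 5)(x - 7)(x - 10) / -8
  L_3(x) = (x - 5)(x - 7)(x - 9) / 15
Then h(x) = 320·L_0(x) + 910·L_1(x) + 1980·L_2(x) + 2740·L_3(x).
Expanding and collecting terms gives h(x) = 3x³ - 3x² + 4x.
Check: h(7) = 910. ✓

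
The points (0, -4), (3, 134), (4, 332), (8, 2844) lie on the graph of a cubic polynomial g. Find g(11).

7542

Write g(u) = au^3 + bu^2 + cu + d. Substituting each data point gives a linear system:
  d = -4
  27a + 9b + 3c + d = 134
  64a + 16b + 4c + d = 332
  512a + 64b + 8c + d = 2844
Solving the system yields a = 6, b = -4, c = 4, d = -4.
So g(u) = 6u^3 - 4u^2 + 4u - 4.
Then g(11) = 7542.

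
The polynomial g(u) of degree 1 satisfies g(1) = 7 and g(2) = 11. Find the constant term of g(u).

3

Write g(u) = au + b. Substituting each data point gives a linear system:
  a + b = 7
  2a + b = 11
Solving the system yields a = 4, b = 3.
So g(u) = 4u + 3.
The constant term is 3.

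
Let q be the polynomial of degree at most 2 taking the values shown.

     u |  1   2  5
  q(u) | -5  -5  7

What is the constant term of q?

-3

Write q(u) = au^2 + bu + c. Substituting each data point gives a linear system:
  a + b + c = -5
  4a + 2b + c = -5
  25a + 5b + c = 7
Solving the system yields a = 1, b = -3, c = -3.
So q(u) = u^2 - 3u - 3.
The constant term is -3.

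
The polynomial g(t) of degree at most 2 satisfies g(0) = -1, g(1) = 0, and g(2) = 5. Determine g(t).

Write g(t) = at^2 + bt + c. Substituting each data point gives a linear system:
  c = -1
  a + b + c = 0
  4a + 2b + c = 5
Solving the system yields a = 2, b = -1, c = -1.
So g(t) = 2t² - t - 1.
Check: g(0) = -1. ✓

g(t) = 2t^2 - t - 1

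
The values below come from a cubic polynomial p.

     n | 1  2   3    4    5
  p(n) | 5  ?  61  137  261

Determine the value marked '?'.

On equispaced nodes a degree-3 polynomial has vanishing fourth forward difference, so
  p(1) - 4·p(2) + 6·p(3) - 4·p(4) + p(5) = 0.
Substituting the known values and solving for p(2):
  -4·p(2) = -84
  p(2) = 21.

21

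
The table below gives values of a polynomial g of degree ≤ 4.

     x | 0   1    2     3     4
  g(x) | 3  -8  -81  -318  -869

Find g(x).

g(x) = -2x^4 - 5x^3 - 2x^2 - 2x + 3

Write g(x) = ax^4 + bx^3 + cx^2 + dx + e. Substituting each data point gives a linear system:
  e = 3
  a + b + c + d + e = -8
  16a + 8b + 4c + 2d + e = -81
  81a + 27b + 9c + 3d + e = -318
  256a + 64b + 16c + 4d + e = -869
Solving the system yields a = -2, b = -5, c = -2, d = -2, e = 3.
So g(x) = -2x⁴ - 5x³ - 2x² - 2x + 3.
Check: g(4) = -869. ✓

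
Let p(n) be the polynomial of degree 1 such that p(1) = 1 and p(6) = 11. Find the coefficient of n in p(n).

2

Write p(n) = an + b. Substituting each data point gives a linear system:
  a + b = 1
  6a + b = 11
Solving the system yields a = 2, b = -1.
So p(n) = 2n - 1.
The leading coefficient is 2.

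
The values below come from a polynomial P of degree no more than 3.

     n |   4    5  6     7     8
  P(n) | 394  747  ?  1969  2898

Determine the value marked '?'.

The 4 known points determine the degree-3 polynomial uniquely.
Write P(n) = an^3 + bn^2 + cn + d. Substituting each data point gives a linear system:
  64a + 16b + 4c + d = 394
  125a + 25b + 5c + d = 747
  343a + 49b + 7c + d = 1969
  512a + 64b + 8c + d = 2898
Solving the system yields a = 5, b = 6, c = -6, d = 2.
So P(n) = 5n^3 + 6n^2 - 6n + 2.
Then P(6) = 1262.

1262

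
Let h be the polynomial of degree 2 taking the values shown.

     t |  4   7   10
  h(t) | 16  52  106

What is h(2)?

2

Forward differences of the values at t = 4, 7, 10:
  h  : 16  52  106
  Δ  : 36  54
  Δ^2: 18
The second differences are constant, confirming degree 2.
Interpolating (Newton forward form) and evaluating at t = 2 gives h(2) = 2.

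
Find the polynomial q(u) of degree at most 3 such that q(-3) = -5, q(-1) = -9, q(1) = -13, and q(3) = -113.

Write q(u) = au^3 + bu^2 + cu + d. Substituting each data point gives a linear system:
  -27a + 9b - 3c + d = -5
  -a + b - c + d = -9
  a + b + c + d = -13
  27a + 9b + 3c + d = -113
Solving the system yields a = -2, b = -6, c = 0, d = -5.
So q(u) = -2u^3 - 6u^2 - 5.
Check: q(1) = -13. ✓

q(u) = -2u^3 - 6u^2 - 5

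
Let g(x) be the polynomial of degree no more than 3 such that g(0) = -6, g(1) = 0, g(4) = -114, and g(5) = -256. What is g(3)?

-36

Using the Lagrange interpolation formula with nodes 0, 1, 4, 5:
  L_0(x) = (x - 1)(x - 4)(x - 5) / -20
  L_1(x) = x(x - 4)(x - 5) / 12
  L_2(x) = x(x - 1)(x - 5) / -12
  L_3(x) = x(x - 1)(x - 4) / 20
Then g(x) = -6·L_0(x) + 0·L_1(x) - 114·L_2(x) - 256·L_3(x).
Expanding and collecting terms gives g(x) = -3x³ + 4x² + 5x - 6.
Evaluating at x = 3: g(3) = -36.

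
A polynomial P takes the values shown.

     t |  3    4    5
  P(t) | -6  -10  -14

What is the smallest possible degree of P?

1

Forward differences of the values at t = 3, 4, 5:
  P  : -6  -10  -14
  Δ  : -4  -4
  Δ^2: 0
The first differences are constant (-4) and nonzero, while all higher differences vanish, so the minimal degree is 1.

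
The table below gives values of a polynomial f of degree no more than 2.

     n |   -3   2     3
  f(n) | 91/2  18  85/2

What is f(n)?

f(n) = 5n^2 - (1/2)n - 1

Using the Lagrange interpolation formula with nodes -3, 2, 3:
  L_0(n) = (n - 2)(n - 3) / 30
  L_1(n) = (n + 3)(n - 3) / -5
  L_2(n) = (n + 3)(n - 2) / 6
Then f(n) = 91/2·L_0(n) + 18·L_1(n) + 85/2·L_2(n).
Expanding and collecting terms gives f(n) = 5n^2 - (1/2)n - 1.
Check: f(-3) = 91/2. ✓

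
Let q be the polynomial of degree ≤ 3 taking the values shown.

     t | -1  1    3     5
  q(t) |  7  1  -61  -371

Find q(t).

Using the Lagrange interpolation formula with nodes -1, 1, 3, 5:
  L_0(t) = (t - 1)(t - 3)(t - 5) / -48
  L_1(t) = (t + 1)(t - 3)(t - 5) / 16
  L_2(t) = (t + 1)(t - 1)(t - 5) / -16
  L_3(t) = (t + 1)(t - 1)(t - 3) / 48
Then q(t) = 7·L_0(t) + 1·L_1(t) - 61·L_2(t) - 371·L_3(t).
Expanding and collecting terms gives q(t) = -4t³ + 5t² + t - 1.
Check: q(5) = -371. ✓

q(t) = -4t^3 + 5t^2 + t - 1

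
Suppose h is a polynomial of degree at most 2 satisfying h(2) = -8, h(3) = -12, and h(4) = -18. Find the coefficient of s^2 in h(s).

Write h(s) = as^2 + bs + c. Substituting each data point gives a linear system:
  4a + 2b + c = -8
  9a + 3b + c = -12
  16a + 4b + c = -18
Solving the system yields a = -1, b = 1, c = -6.
So h(s) = -s² + s - 6.
The leading coefficient is -1.

-1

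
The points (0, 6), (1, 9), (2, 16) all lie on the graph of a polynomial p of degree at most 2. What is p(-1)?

7

Write p(u) = au^2 + bu + c. Substituting each data point gives a linear system:
  c = 6
  a + b + c = 9
  4a + 2b + c = 16
Solving the system yields a = 2, b = 1, c = 6.
So p(u) = 2u^2 + u + 6.
Then p(-1) = 7.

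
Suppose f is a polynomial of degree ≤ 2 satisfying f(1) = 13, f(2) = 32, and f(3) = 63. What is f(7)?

Using the Lagrange interpolation formula with nodes 1, 2, 3:
  L_0(x) = (x - 2)(x - 3) / 2
  L_1(x) = (x - 1)(x - 3) / -1
  L_2(x) = (x - 1)(x - 2) / 2
Then f(x) = 13·L_0(x) + 32·L_1(x) + 63·L_2(x).
Expanding and collecting terms gives f(x) = 6x^2 + x + 6.
Evaluating at x = 7: f(7) = 307.

307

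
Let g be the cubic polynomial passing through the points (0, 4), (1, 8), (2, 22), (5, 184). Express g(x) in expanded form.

g(x) = x^3 + 2x^2 + x + 4

Write g(x) = ax^3 + bx^2 + cx + d. Substituting each data point gives a linear system:
  d = 4
  a + b + c + d = 8
  8a + 4b + 2c + d = 22
  125a + 25b + 5c + d = 184
Solving the system yields a = 1, b = 2, c = 1, d = 4.
So g(x) = x^3 + 2x^2 + x + 4.
Check: g(1) = 8. ✓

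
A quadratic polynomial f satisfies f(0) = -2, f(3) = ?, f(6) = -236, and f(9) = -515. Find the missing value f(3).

-65

On equispaced nodes a degree-2 polynomial has vanishing third forward difference, so
  - f(0) + 3·f(3) - 3·f(6) + f(9) = 0.
Substituting the known values and solving for f(3):
  3·f(3) = -195
  f(3) = -65.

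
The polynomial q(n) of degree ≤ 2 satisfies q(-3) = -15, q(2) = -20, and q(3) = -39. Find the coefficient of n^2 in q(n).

Write q(n) = an^2 + bn + c. Substituting each data point gives a linear system:
  9a - 3b + c = -15
  4a + 2b + c = -20
  9a + 3b + c = -39
Solving the system yields a = -3, b = -4, c = 0.
So q(n) = -3n^2 - 4n.
The leading coefficient is -3.

-3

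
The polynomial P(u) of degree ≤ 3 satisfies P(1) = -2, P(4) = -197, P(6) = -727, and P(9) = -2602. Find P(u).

Write P(u) = au^3 + bu^2 + cu + d. Substituting each data point gives a linear system:
  a + b + c + d = -2
  64a + 16b + 4c + d = -197
  216a + 36b + 6c + d = -727
  729a + 81b + 9c + d = -2602
Solving the system yields a = -4, b = 4, c = -1, d = -1.
So P(u) = -4u^3 + 4u^2 - u - 1.
Check: P(4) = -197. ✓

P(u) = -4u^3 + 4u^2 - u - 1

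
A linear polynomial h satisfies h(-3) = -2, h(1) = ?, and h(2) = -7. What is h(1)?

-6

The 2 known points determine the degree-1 polynomial uniquely.
Write h(t) = at + b. Substituting each data point gives a linear system:
  -3a + b = -2
  2a + b = -7
Solving the system yields a = -1, b = -5.
So h(t) = -t - 5.
Then h(1) = -6.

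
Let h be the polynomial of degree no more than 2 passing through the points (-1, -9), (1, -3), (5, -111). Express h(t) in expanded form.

h(t) = -5t^2 + 3t - 1

Write h(t) = at^2 + bt + c. Substituting each data point gives a linear system:
  a - b + c = -9
  a + b + c = -3
  25a + 5b + c = -111
Solving the system yields a = -5, b = 3, c = -1.
So h(t) = -5t² + 3t - 1.
Check: h(5) = -111. ✓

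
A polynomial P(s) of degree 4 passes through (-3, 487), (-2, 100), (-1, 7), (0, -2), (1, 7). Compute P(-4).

1522

Using the Lagrange interpolation formula with nodes -3, -2, -1, 0, 1:
  L_0(s) = (s + 2)(s + 1)s(s - 1) / 24
  L_1(s) = (s + 3)(s + 1)s(s - 1) / -6
  L_2(s) = (s + 3)(s + 2)s(s - 1) / 4
  L_3(s) = (s + 3)(s + 2)(s + 1)(s - 1) / -6
  L_4(s) = (s + 3)(s + 2)(s + 1)s / 24
Then P(s) = 487·L_0(s) + 100·L_1(s) + 7·L_2(s) - 2·L_3(s) + 7·L_4(s).
Expanding and collecting terms gives P(s) = 6s⁴ + s³ + 3s² - s - 2.
Evaluating at s = -4: P(-4) = 1522.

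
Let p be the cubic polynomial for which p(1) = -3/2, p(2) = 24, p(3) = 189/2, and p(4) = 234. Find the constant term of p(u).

-6

Write p(u) = au^3 + bu^2 + cu + d. Substituting each data point gives a linear system:
  a + b + c + d = -3/2
  8a + 4b + 2c + d = 24
  27a + 9b + 3c + d = 189/2
  64a + 16b + 4c + d = 234
Solving the system yields a = 4, b = -3/2, c = 2, d = -6.
So p(u) = 4u³ - (3/2)u² + 2u - 6.
The constant term is -6.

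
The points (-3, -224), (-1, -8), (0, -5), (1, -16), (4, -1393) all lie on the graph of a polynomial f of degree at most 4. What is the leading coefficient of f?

Write f(t) = at^4 + bt^3 + ct^2 + dt + e. Substituting each data point gives a linear system:
  81a - 27b + 9c - 3d + e = -224
  a - b + c - d + e = -8
  e = -5
  a + b + c + d + e = -16
  256a + 64b + 16c + 4d + e = -1393
Solving the system yields a = -4, b = -5, c = -3, d = 1, e = -5.
So f(t) = -4t^4 - 5t^3 - 3t^2 + t - 5.
The leading coefficient is -4.

-4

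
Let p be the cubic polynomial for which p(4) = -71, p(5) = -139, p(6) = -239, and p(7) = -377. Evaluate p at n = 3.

-29

Using the Lagrange interpolation formula with nodes 4, 5, 6, 7:
  L_0(n) = (n - 5)(n - 6)(n - 7) / -6
  L_1(n) = (n - 4)(n - 6)(n - 7) / 2
  L_2(n) = (n - 4)(n - 5)(n - 7) / -2
  L_3(n) = (n - 4)(n - 5)(n - 6) / 6
Then p(n) = -71·L_0(n) - 139·L_1(n) - 239·L_2(n) - 377·L_3(n).
Expanding and collecting terms gives p(n) = -n^3 - n^2 + 2n + 1.
Evaluating at n = 3: p(3) = -29.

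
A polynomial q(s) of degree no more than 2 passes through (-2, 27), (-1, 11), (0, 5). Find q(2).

23

Using the Lagrange interpolation formula with nodes -2, -1, 0:
  L_0(s) = (s + 1)s / 2
  L_1(s) = (s + 2)s / -1
  L_2(s) = (s + 2)(s + 1) / 2
Then q(s) = 27·L_0(s) + 11·L_1(s) + 5·L_2(s).
Expanding and collecting terms gives q(s) = 5s^2 - s + 5.
Evaluating at s = 2: q(2) = 23.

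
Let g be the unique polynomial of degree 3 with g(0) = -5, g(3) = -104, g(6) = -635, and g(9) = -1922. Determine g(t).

g(t) = -2t^3 - 6t^2 + 3t - 5

Write g(t) = at^3 + bt^2 + ct + d. Substituting each data point gives a linear system:
  d = -5
  27a + 9b + 3c + d = -104
  216a + 36b + 6c + d = -635
  729a + 81b + 9c + d = -1922
Solving the system yields a = -2, b = -6, c = 3, d = -5.
So g(t) = -2t^3 - 6t^2 + 3t - 5.
Check: g(6) = -635. ✓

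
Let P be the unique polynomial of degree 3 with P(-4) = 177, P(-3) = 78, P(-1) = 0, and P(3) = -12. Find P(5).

-138

Using the Lagrange interpolation formula with nodes -4, -3, -1, 3:
  L_0(x) = (x + 3)(x + 1)(x - 3) / -21
  L_1(x) = (x + 4)(x + 1)(x - 3) / 12
  L_2(x) = (x + 4)(x + 3)(x - 3) / -24
  L_3(x) = (x + 4)(x + 3)(x + 1) / 168
Then P(x) = 177·L_0(x) + 78·L_1(x) + 0·L_2(x) - 12·L_3(x).
Expanding and collecting terms gives P(x) = -2x³ + 4x² + 3x - 3.
Evaluating at x = 5: P(5) = -138.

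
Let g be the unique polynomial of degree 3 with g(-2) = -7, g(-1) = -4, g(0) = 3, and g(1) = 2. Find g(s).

Using the Lagrange interpolation formula with nodes -2, -1, 0, 1:
  L_0(s) = (s + 1)s(s - 1) / -6
  L_1(s) = (s + 2)s(s - 1) / 2
  L_2(s) = (s + 2)(s + 1)(s - 1) / -2
  L_3(s) = (s + 2)(s + 1)s / 6
Then g(s) = -7·L_0(s) - 4·L_1(s) + 3·L_2(s) + 2·L_3(s).
Expanding and collecting terms gives g(s) = -2s^3 - 4s^2 + 5s + 3.
Check: g(-2) = -7. ✓

g(s) = -2s^3 - 4s^2 + 5s + 3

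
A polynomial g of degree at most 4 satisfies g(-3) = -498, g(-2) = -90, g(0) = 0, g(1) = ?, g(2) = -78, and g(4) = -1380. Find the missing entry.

The 5 known points determine the degree-4 polynomial uniquely.
Write g(n) = an^4 + bn^3 + cn^2 + dn + e. Substituting each data point gives a linear system:
  81a - 27b + 9c - 3d + e = -498
  16a - 8b + 4c - 2d + e = -90
  e = 0
  16a + 8b + 4c + 2d + e = -78
  256a + 64b + 16c + 4d + e = -1380
Solving the system yields a = -6, b = 2, c = 3, d = -5, e = 0.
So g(n) = -6n⁴ + 2n³ + 3n² - 5n.
Then g(1) = -6.

-6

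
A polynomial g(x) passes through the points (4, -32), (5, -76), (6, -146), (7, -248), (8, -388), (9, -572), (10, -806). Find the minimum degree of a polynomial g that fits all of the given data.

Forward differences of the values at x = 4, 5, 6, 7, 8, 9, 10:
  g  : -32  -76  -146  -248  -388  -572  -806
  Δ  : -44  -70  -102  -140  -184  -234
  Δ^2: -26  -32  -38  -44  -50
  Δ^3: -6  -6  -6  -6
  Δ^4: 0  0  0
  Δ^5: 0  0
  Δ^6: 0
The third differences are constant (-6) and nonzero, while all higher differences vanish, so the minimal degree is 3.

3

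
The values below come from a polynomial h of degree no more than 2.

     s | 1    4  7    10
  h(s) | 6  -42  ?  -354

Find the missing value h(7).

The 3 known points determine the degree-2 polynomial uniquely.
Write h(s) = as^2 + bs + c. Substituting each data point gives a linear system:
  a + b + c = 6
  16a + 4b + c = -42
  100a + 10b + c = -354
Solving the system yields a = -4, b = 4, c = 6.
So h(s) = -4s^2 + 4s + 6.
Then h(7) = -162.

-162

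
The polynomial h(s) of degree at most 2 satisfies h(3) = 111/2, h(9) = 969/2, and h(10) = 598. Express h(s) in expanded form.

Write h(s) = as^2 + bs + c. Substituting each data point gives a linear system:
  9a + 3b + c = 111/2
  81a + 9b + c = 969/2
  100a + 10b + c = 598
Solving the system yields a = 6, b = -1/2, c = 3.
So h(s) = 6s^2 - (1/2)s + 3.
Check: h(9) = 969/2. ✓

h(s) = 6s^2 - (1/2)s + 3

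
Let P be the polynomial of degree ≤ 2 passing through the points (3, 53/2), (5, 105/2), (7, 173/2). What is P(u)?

P(u) = u^2 + 5u + 5/2

Using the Lagrange interpolation formula with nodes 3, 5, 7:
  L_0(u) = (u - 5)(u - 7) / 8
  L_1(u) = (u - 3)(u - 7) / -4
  L_2(u) = (u - 3)(u - 5) / 8
Then P(u) = 53/2·L_0(u) + 105/2·L_1(u) + 173/2·L_2(u).
Expanding and collecting terms gives P(u) = u^2 + 5u + 5/2.
Check: P(3) = 53/2. ✓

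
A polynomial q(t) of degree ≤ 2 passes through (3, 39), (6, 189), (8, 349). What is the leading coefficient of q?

6

Write q(t) = at^2 + bt + c. Substituting each data point gives a linear system:
  9a + 3b + c = 39
  36a + 6b + c = 189
  64a + 8b + c = 349
Solving the system yields a = 6, b = -4, c = -3.
So q(t) = 6t² - 4t - 3.
The leading coefficient is 6.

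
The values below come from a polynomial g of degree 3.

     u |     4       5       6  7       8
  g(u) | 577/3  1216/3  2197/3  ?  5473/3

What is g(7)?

On equispaced nodes a degree-3 polynomial has vanishing fourth forward difference, so
  g(4) - 4·g(5) + 6·g(6) - 4·g(7) + g(8) = 0.
Substituting the known values and solving for g(7):
  -4·g(7) = -14368/3
  g(7) = 3592/3.

3592/3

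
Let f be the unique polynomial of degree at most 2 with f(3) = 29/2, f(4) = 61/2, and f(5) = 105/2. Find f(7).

229/2

Write f(n) = an^2 + bn + c. Substituting each data point gives a linear system:
  9a + 3b + c = 29/2
  16a + 4b + c = 61/2
  25a + 5b + c = 105/2
Solving the system yields a = 3, b = -5, c = 5/2.
So f(n) = 3n^2 - 5n + 5/2.
Then f(7) = 229/2.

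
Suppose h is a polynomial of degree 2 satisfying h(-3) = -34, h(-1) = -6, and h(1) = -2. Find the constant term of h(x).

-1

Write h(x) = ax^2 + bx + c. Substituting each data point gives a linear system:
  9a - 3b + c = -34
  a - b + c = -6
  a + b + c = -2
Solving the system yields a = -3, b = 2, c = -1.
So h(x) = -3x^2 + 2x - 1.
The constant term is -1.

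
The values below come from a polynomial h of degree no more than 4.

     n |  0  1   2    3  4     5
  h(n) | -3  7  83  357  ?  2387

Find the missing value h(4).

The 5 known points determine the degree-4 polynomial uniquely.
Write h(n) = an^4 + bn^3 + cn^2 + dn + e. Substituting each data point gives a linear system:
  e = -3
  a + b + c + d + e = 7
  16a + 8b + 4c + 2d + e = 83
  81a + 27b + 9c + 3d + e = 357
  625a + 125b + 25c + 5d + e = 2387
Solving the system yields a = 3, b = 4, c = 0, d = 3, e = -3.
So h(n) = 3n^4 + 4n^3 + 3n - 3.
Then h(4) = 1033.

1033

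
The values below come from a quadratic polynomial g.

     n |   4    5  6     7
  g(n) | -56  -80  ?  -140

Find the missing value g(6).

-108

On equispaced nodes a degree-2 polynomial has vanishing third forward difference, so
  - g(4) + 3·g(5) - 3·g(6) + g(7) = 0.
Substituting the known values and solving for g(6):
  -3·g(6) = 324
  g(6) = -108.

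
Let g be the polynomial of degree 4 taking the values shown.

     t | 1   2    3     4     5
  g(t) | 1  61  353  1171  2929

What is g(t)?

Write g(t) = at^4 + bt^3 + ct^2 + dt + e. Substituting each data point gives a linear system:
  a + b + c + d + e = 1
  16a + 8b + 4c + 2d + e = 61
  81a + 27b + 9c + 3d + e = 353
  256a + 64b + 16c + 4d + e = 1171
  625a + 125b + 25c + 5d + e = 2929
Solving the system yields a = 5, b = -1, c = -3, d = 1, e = -1.
So g(t) = 5t^4 - t^3 - 3t^2 + t - 1.
Check: g(1) = 1. ✓

g(t) = 5t^4 - t^3 - 3t^2 + t - 1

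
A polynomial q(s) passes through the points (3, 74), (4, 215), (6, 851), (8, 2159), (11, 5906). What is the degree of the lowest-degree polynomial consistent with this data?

Divided differences on the nodes 3, 4, 6, 8, 11:
  order 0: 74  215  851  2159  5906
  order 1: 141  318  654  1249
  order 2: 59  84  119
  order 3: 5  5
  order 4: 0
The order-3 divided differences are all 5 (nonzero) and every higher order vanishes, so the data lies on a polynomial of degree exactly 3.

3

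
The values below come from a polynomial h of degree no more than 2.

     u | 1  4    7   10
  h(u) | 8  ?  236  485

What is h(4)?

77

The 3 known points determine the degree-2 polynomial uniquely.
Write h(u) = au^2 + bu + c. Substituting each data point gives a linear system:
  a + b + c = 8
  49a + 7b + c = 236
  100a + 10b + c = 485
Solving the system yields a = 5, b = -2, c = 5.
So h(u) = 5u² - 2u + 5.
Then h(4) = 77.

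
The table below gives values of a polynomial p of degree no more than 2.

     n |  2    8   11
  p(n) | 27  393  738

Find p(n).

Using the Lagrange interpolation formula with nodes 2, 8, 11:
  L_0(n) = (n - 8)(n - 11) / 54
  L_1(n) = (n - 2)(n - 11) / -18
  L_2(n) = (n - 2)(n - 8) / 27
Then p(n) = 27·L_0(n) + 393·L_1(n) + 738·L_2(n).
Expanding and collecting terms gives p(n) = 6n^2 + n + 1.
Check: p(2) = 27. ✓

p(n) = 6n^2 + n + 1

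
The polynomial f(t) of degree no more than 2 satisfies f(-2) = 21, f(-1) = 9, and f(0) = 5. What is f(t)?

Write f(t) = at^2 + bt + c. Substituting each data point gives a linear system:
  4a - 2b + c = 21
  a - b + c = 9
  c = 5
Solving the system yields a = 4, b = 0, c = 5.
So f(t) = 4t^2 + 5.
Check: f(-2) = 21. ✓

f(t) = 4t^2 + 5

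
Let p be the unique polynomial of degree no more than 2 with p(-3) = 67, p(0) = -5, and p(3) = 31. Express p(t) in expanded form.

Write p(t) = at^2 + bt + c. Substituting each data point gives a linear system:
  9a - 3b + c = 67
  c = -5
  9a + 3b + c = 31
Solving the system yields a = 6, b = -6, c = -5.
So p(t) = 6t² - 6t - 5.
Check: p(3) = 31. ✓

p(t) = 6t^2 - 6t - 5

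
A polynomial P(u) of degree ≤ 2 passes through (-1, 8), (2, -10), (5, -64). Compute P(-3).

Using the Lagrange interpolation formula with nodes -1, 2, 5:
  L_0(u) = (u - 2)(u - 5) / 18
  L_1(u) = (u + 1)(u - 5) / -9
  L_2(u) = (u + 1)(u - 2) / 18
Then P(u) = 8·L_0(u) - 10·L_1(u) - 64·L_2(u).
Expanding and collecting terms gives P(u) = -2u^2 - 4u + 6.
Evaluating at u = -3: P(-3) = 0.

0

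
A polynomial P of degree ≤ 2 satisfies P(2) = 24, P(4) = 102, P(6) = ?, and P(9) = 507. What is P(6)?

228

The 3 known points determine the degree-2 polynomial uniquely.
Write P(s) = as^2 + bs + c. Substituting each data point gives a linear system:
  4a + 2b + c = 24
  16a + 4b + c = 102
  81a + 9b + c = 507
Solving the system yields a = 6, b = 3, c = -6.
So P(s) = 6s² + 3s - 6.
Then P(6) = 228.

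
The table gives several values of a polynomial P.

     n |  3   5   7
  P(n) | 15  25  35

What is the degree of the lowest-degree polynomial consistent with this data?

Divided differences on the nodes 3, 5, 7:
  order 0: 15  25  35
  order 1: 5  5
  order 2: 0
The order-1 divided differences are all 5 (nonzero) and every higher order vanishes, so the data lies on a polynomial of degree exactly 1.

1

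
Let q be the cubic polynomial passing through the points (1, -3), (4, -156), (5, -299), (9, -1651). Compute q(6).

-508

Using the Lagrange interpolation formula with nodes 1, 4, 5, 9:
  L_0(u) = (u - 4)(u - 5)(u - 9) / -96
  L_1(u) = (u - 1)(u - 5)(u - 9) / 15
  L_2(u) = (u - 1)(u - 4)(u - 9) / -16
  L_3(u) = (u - 1)(u - 4)(u - 5) / 160
Then q(u) = -3·L_0(u) - 156·L_1(u) - 299·L_2(u) - 1651·L_3(u).
Expanding and collecting terms gives q(u) = -2u³ - 3u² + 6u - 4.
Evaluating at u = 6: q(6) = -508.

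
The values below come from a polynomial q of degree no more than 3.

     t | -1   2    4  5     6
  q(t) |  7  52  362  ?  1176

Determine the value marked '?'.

The 4 known points determine the degree-3 polynomial uniquely.
Write q(t) = at^3 + bt^2 + ct + d. Substituting each data point gives a linear system:
  -a + b - c + d = 7
  8a + 4b + 2c + d = 52
  64a + 16b + 4c + d = 362
  216a + 36b + 6c + d = 1176
Solving the system yields a = 5, b = 3, c = -3, d = 6.
So q(t) = 5t^3 + 3t^2 - 3t + 6.
Then q(5) = 691.

691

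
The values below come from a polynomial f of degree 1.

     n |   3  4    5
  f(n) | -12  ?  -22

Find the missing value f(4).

-17

The 2 known points determine the degree-1 polynomial uniquely.
Write f(n) = an + b. Substituting each data point gives a linear system:
  3a + b = -12
  5a + b = -22
Solving the system yields a = -5, b = 3.
So f(n) = -5n + 3.
Then f(4) = -17.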